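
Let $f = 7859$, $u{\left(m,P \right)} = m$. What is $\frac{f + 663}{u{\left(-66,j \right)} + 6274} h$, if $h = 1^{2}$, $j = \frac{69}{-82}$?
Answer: $\frac{4261}{3104} \approx 1.3727$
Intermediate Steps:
$j = - \frac{69}{82}$ ($j = 69 \left(- \frac{1}{82}\right) = - \frac{69}{82} \approx -0.84146$)
$h = 1$
$\frac{f + 663}{u{\left(-66,j \right)} + 6274} h = \frac{7859 + 663}{-66 + 6274} \cdot 1 = \frac{8522}{6208} \cdot 1 = 8522 \cdot \frac{1}{6208} \cdot 1 = \frac{4261}{3104} \cdot 1 = \frac{4261}{3104}$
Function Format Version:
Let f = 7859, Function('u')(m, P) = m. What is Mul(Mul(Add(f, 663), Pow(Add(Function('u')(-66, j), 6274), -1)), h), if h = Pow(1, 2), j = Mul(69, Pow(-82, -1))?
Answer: Rational(4261, 3104) ≈ 1.3727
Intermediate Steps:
j = Rational(-69, 82) (j = Mul(69, Rational(-1, 82)) = Rational(-69, 82) ≈ -0.84146)
h = 1
Mul(Mul(Add(f, 663), Pow(Add(Function('u')(-66, j), 6274), -1)), h) = Mul(Mul(Add(7859, 663), Pow(Add(-66, 6274), -1)), 1) = Mul(Mul(8522, Pow(6208, -1)), 1) = Mul(Mul(8522, Rational(1, 6208)), 1) = Mul(Rational(4261, 3104), 1) = Rational(4261, 3104)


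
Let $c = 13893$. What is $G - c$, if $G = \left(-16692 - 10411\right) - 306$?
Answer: $-41302$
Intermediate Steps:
$G = -27409$ ($G = -27103 - 306 = -27409$)
$G - c = -27409 - 13893 = -41302$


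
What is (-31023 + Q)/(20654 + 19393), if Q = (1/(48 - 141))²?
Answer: -268317926/346366503 ≈ -0.77466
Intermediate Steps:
Q = 1/8649 (Q = (1/(-93))² = (-1/93)² = 1/8649 ≈ 0.00011562)
(-31023 + Q)/(20654 + 19393) = (-31023 + 1/8649)/(20654 + 19393) = -268317926/8649/40047 = -268317926/8649*1/40047 = -268317926/346366503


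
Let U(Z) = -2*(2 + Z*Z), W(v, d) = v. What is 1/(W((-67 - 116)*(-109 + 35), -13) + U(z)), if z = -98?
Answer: -1/5670 ≈ -0.00017637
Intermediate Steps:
U(Z) = -4 - 2*Z² (U(Z) = -2*(2 + Z²) = -4 - 2*Z²)
1/(W((-67 - 116)*(-109 + 35), -13) + U(z)) = 1/((-67 - 116)*(-109 + 35) + (-4 - 2*(-98)²)) = 1/(-183*(-74) + (-4 - 2*9604)) = 1/(13542 + (-4 - 19208)) = 1/(13542 - 19212) = 1/(-5670) = -1/5670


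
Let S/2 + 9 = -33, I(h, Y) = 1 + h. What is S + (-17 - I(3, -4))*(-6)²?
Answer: -840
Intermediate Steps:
S = -84 (S = -18 + 2*(-33) = -18 - 66 = -84)
S + (-17 - I(3, -4))*(-6)² = -84 + (-17 - (1 + 3))*(-6)² = -84 + (-17 - 1*4)*36 = -84 + (-17 - 4)*36 = -84 - 21*36 = -84 - 756 = -840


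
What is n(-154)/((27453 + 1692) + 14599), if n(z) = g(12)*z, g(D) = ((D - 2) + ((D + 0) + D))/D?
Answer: -1309/131232 ≈ -0.0099747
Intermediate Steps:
g(D) = (-2 + 3*D)/D (g(D) = ((-2 + D) + (D + D))/D = ((-2 + D) + 2*D)/D = (-2 + 3*D)/D)
n(z) = 17*z/6 (n(z) = (3 - 2/12)*z = (3 - 2*1/12)*z = (3 - ⅙)*z = 17*z/6)
n(-154)/((27453 + 1692) + 14599) = ((17/6)*(-154))/((27453 + 1692) + 14599) = -1309/(3*(29145 + 14599)) = -1309/3/43744 = -1309/3*1/43744 = -1309/131232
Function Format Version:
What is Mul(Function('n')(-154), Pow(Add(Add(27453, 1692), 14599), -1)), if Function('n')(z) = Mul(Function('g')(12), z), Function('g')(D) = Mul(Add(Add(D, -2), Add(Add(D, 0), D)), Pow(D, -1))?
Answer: Rational(-1309, 131232) ≈ -0.0099747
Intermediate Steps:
Function('g')(D) = Mul(Pow(D, -1), Add(-2, Mul(3, D))) (Function('g')(D) = Mul(Add(Add(-2, D), Add(D, D)), Pow(D, -1)) = Mul(Add(Add(-2, D), Mul(2, D)), Pow(D, -1)) = Mul(Add(-2, Mul(3, D)), Pow(D, -1)) = Mul(Pow(D, -1), Add(-2, Mul(3, D))))
Function('n')(z) = Mul(Rational(17, 6), z) (Function('n')(z) = Mul(Add(3, Mul(-2, Pow(12, -1))), z) = Mul(Add(3, Mul(-2, Rational(1, 12))), z) = Mul(Add(3, Rational(-1, 6)), z) = Mul(Rational(17, 6), z))
Mul(Function('n')(-154), Pow(Add(Add(27453, 1692), 14599), -1)) = Mul(Mul(Rational(17, 6), -154), Pow(Add(Add(27453, 1692), 14599), -1)) = Mul(Rational(-1309, 3), Pow(Add(29145, 14599), -1)) = Mul(Rational(-1309, 3), Pow(43744, -1)) = Mul(Rational(-1309, 3), Rational(1, 43744)) = Rational(-1309, 131232)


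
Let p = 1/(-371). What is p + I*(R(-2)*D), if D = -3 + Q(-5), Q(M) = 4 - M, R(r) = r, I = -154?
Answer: 685607/371 ≈ 1848.0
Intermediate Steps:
D = 6 (D = -3 + (4 - 1*(-5)) = -3 + (4 + 5) = -3 + 9 = 6)
p = -1/371 ≈ -0.0026954
p + I*(R(-2)*D) = -1/371 - (-308)*6 = -1/371 - 154*(-12) = -1/371 + 1848 = 685607/371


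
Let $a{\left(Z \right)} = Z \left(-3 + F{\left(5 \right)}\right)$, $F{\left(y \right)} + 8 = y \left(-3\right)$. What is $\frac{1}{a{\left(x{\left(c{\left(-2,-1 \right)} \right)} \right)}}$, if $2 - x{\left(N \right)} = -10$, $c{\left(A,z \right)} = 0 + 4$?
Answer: $- \frac{1}{312} \approx -0.0032051$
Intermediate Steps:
$c{\left(A,z \right)} = 4$
$x{\left(N \right)} = 12$ ($x{\left(N \right)} = 2 - -10 = 2 + 10 = 12$)
$F{\left(y \right)} = -8 - 3 y$ ($F{\left(y \right)} = -8 + y \left(-3\right) = -8 - 3 y$)
$a{\left(Z \right)} = - 26 Z$ ($a{\left(Z \right)} = Z \left(-3 - 23\right) = Z \left(-26\right) = - 26 Z$)
$\frac{1}{a{\left(x{\left(c{\left(-2,-1 \right)} \right)} \right)}} = \frac{1}{\left(-26\right) 12} = \frac{1}{-312} = - \frac{1}{312}$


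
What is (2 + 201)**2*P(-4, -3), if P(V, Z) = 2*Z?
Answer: -247254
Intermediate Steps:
(2 + 201)**2*P(-4, -3) = (2 + 201)**2*(2*(-3)) = 203**2*(-6) = 41209*(-6) = -247254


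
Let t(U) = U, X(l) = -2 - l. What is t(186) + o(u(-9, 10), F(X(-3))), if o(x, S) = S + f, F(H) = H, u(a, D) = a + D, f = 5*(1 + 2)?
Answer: 202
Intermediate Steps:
f = 15 (f = 5*3 = 15)
u(a, D) = D + a
o(x, S) = 15 + S (o(x, S) = S + 15 = 15 + S)
t(186) + o(u(-9, 10), F(X(-3))) = 186 + (15 + (-2 - 1*(-3))) = 186 + (15 + (-2 + 3)) = 186 + (15 + 1) = 186 + 16 = 202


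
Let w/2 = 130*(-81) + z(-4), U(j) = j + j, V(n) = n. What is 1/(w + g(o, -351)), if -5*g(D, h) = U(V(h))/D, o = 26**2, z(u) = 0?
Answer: -130/2737773 ≈ -4.7484e-5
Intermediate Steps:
o = 676
U(j) = 2*j
g(D, h) = -2*h/(5*D)
w = -21060 (w = 2*(130*(-81) + 0) = 2*(-10530 + 0) = 2*(-10530) = -21060)
1/(w + g(o, -351)) = 1/(-21060 - 2/5*(-351)/676) = 1/(-21060 - 2/5*(-351)*1/676) = 1/(-21060 + 27/130) = 1/(-2737773/130) = -130/2737773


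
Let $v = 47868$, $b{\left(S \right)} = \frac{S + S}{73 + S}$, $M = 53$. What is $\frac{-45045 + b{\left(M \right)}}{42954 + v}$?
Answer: $- \frac{1418891}{2860893} \approx -0.49596$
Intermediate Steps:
$b{\left(S \right)} = \frac{2 S}{73 + S}$
$\frac{-45045 + b{\left(M \right)}}{42954 + v} = \frac{-45045 + 2 \cdot 53 \frac{1}{73 + 53}}{42954 + 47868} = \frac{-45045 + 2 \cdot 53 \cdot \frac{1}{126}}{90822} = \left(-45045 + 2 \cdot 53 \cdot \frac{1}{126}\right) \frac{1}{90822} = \left(-45045 + \frac{53}{63}\right) \frac{1}{90822} = \left(- \frac{2837782}{63}\right) \frac{1}{90822} = - \frac{1418891}{2860893}$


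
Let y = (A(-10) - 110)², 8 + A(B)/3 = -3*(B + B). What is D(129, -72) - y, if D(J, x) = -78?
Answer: -2194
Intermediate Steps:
A(B) = -24 - 18*B (A(B) = -24 + 3*(-3*(B + B)) = -24 + 3*(-6*B) = -24 - 18*B)
y = 2116 (y = ((-24 - 18*(-10)) - 110)² = ((-24 + 180) - 110)² = (156 - 110)² = 46² = 2116)
D(129, -72) - y = -78 - 1*2116 = -78 - 2116 = -2194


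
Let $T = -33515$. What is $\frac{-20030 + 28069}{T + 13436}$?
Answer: $- \frac{8039}{20079} \approx -0.40037$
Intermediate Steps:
$\frac{-20030 + 28069}{T + 13436} = \frac{-20030 + 28069}{-33515 + 13436} = \frac{8039}{-20079} = 8039 \left(- \frac{1}{20079}\right) = - \frac{8039}{20079}$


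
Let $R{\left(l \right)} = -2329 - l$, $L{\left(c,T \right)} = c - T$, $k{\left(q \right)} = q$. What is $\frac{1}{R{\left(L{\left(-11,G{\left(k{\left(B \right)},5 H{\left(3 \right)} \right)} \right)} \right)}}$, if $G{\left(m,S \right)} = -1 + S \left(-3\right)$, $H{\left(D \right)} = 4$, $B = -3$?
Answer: $- \frac{1}{2379} \approx -0.00042034$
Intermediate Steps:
$G{\left(m,S \right)} = -1 - 3 S$
$\frac{1}{R{\left(L{\left(-11,G{\left(k{\left(B \right)},5 H{\left(3 \right)} \right)} \right)} \right)}} = \frac{1}{-2329 - \left(-11 - \left(-1 - 3 \cdot 5 \cdot 4\right)\right)} = \frac{1}{-2329 - \left(-11 - \left(-1 - 60\right)\right)} = \frac{1}{-2329 - \left(-11 - -61\right)} = \frac{1}{-2329 - \left(-11 + 61\right)} = \frac{1}{-2329 - 50} = \frac{1}{-2379} = - \frac{1}{2379}$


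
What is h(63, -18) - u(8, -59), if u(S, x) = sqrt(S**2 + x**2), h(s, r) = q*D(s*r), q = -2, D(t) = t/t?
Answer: -2 - sqrt(3545) ≈ -61.540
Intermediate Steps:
D(t) = 1
h(s, r) = -2 (h(s, r) = -2*1 = -2)
h(63, -18) - u(8, -59) = -2 - sqrt(8**2 + (-59)**2) = -2 - sqrt(64 + 3481) = -2 - sqrt(3545)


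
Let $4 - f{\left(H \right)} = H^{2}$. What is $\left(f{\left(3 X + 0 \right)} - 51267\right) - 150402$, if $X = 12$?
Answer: $-202961$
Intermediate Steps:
$f{\left(H \right)} = 4 - H^{2}$
$\left(f{\left(3 X + 0 \right)} - 51267\right) - 150402 = \left(\left(4 - \left(3 \cdot 12 + 0\right)^{2}\right) - 51267\right) - 150402 = \left(\left(4 - \left(36 + 0\right)^{2}\right) - 51267\right) - 150402 = \left(\left(4 - 36^{2}\right) - 51267\right) - 150402 = \left(\left(4 - 1296\right) - 51267\right) - 150402 = \left(-1292 - 51267\right) - 150402 = -52559 - 150402 = -202961$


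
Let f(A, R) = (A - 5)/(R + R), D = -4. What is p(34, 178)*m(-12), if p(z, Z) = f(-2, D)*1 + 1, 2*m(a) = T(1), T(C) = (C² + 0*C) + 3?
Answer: 15/4 ≈ 3.7500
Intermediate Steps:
f(A, R) = (-5 + A)/(2*R) (f(A, R) = (-5 + A)/((2*R)) = (-5 + A)*(1/(2*R)) = (-5 + A)/(2*R))
T(C) = 3 + C² (T(C) = (C² + 0) + 3 = C² + 3 = 3 + C²)
m(a) = 2 (m(a) = (3 + 1²)/2 = (3 + 1)/2 = (½)*4 = 2)
p(z, Z) = 15/8 (p(z, Z) = ((½)*(-5 - 2)/(-4))*1 + 1 = ((½)*(-¼)*(-7))*1 + 1 = (7/8)*1 + 1 = 7/8 + 1 = 15/8)
p(34, 178)*m(-12) = (15/8)*2 = 15/4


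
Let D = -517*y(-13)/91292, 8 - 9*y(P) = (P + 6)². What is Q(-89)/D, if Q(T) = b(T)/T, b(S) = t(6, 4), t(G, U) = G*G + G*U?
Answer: -49297680/1886533 ≈ -26.131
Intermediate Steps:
t(G, U) = G² + G*U
y(P) = 8/9 - (6 + P)²/9 (y(P) = 8/9 - (P + 6)²/9 = 8/9 - (6 + P)²/9)
b(S) = 60 (b(S) = 6*(6 + 4) = 6*10 = 60)
Q(T) = 60/T
D = 21197/821628 (D = -517*(8/9 - (6 - 13)²/9)/91292 = -517*(8/9 - ⅑*(-7)²)*(1/91292) = -517*(8/9 - ⅑*49)*(1/91292) = -517*(8/9 - 49/9)*(1/91292) = -517*(-41/9)*(1/91292) = (21197/9)*(1/91292) = 21197/821628 ≈ 0.025799)
Q(-89)/D = (60/(-89))/(21197/821628) = (60*(-1/89))*(821628/21197) = -60/89*821628/21197 = -49297680/1886533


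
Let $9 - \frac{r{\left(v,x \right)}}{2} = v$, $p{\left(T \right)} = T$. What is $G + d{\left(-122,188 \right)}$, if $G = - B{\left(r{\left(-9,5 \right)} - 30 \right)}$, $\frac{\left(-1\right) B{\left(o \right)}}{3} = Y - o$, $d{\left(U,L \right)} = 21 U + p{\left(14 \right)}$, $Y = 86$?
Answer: $-2308$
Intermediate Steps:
$r{\left(v,x \right)} = 18 - 2 v$
$d{\left(U,L \right)} = 14 + 21 U$ ($d{\left(U,L \right)} = 21 U + 14 = 14 + 21 U$)
$B{\left(o \right)} = -258 + 3 o$ ($B{\left(o \right)} = - 3 \left(86 - o\right) = -258 + 3 o$)
$G = 240$ ($G = - (-258 + 3 \left(\left(18 - -18\right) - 30\right)) = - (-258 + 3 \left(\left(18 + 18\right) - 30\right)) = - (-258 + 3 \left(36 - 30\right)) = - (-258 + 3 \cdot 6) = - (-258 + 18) = \left(-1\right) \left(-240\right) = 240$)
$G + d{\left(-122,188 \right)} = 240 + \left(14 + 21 \left(-122\right)\right) = 240 + \left(14 - 2562\right) = 240 - 2548 = -2308$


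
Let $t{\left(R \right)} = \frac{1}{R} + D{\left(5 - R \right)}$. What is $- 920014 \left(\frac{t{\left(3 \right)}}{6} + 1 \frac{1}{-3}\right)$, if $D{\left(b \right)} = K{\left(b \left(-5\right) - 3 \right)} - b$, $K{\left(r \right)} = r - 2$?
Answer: $\frac{25760392}{9} \approx 2.8623 \cdot 10^{6}$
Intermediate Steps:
$K{\left(r \right)} = -2 + r$
$D{\left(b \right)} = -5 - 6 b$ ($D{\left(b \right)} = \left(-2 + \left(b \left(-5\right) - 3\right)\right) - b = \left(-2 - \left(3 + 5 b\right)\right) - b = \left(-5 - 5 b\right) - b = -5 - 6 b$)
$t{\left(R \right)} = -35 + \frac{1}{R} + 6 R$ ($t{\left(R \right)} = \frac{1}{R} - \left(5 + 6 \left(5 - R\right)\right) = \frac{1}{R} + \left(-5 + \left(-30 + 6 R\right)\right) = \frac{1}{R} + \left(-35 + 6 R\right) = -35 + \frac{1}{R} + 6 R$)
$- 920014 \left(\frac{t{\left(3 \right)}}{6} + 1 \frac{1}{-3}\right) = - 920014 \left(\frac{-35 + \frac{1}{3} + 6 \cdot 3}{6} + 1 \frac{1}{-3}\right) = - 920014 \left(\left(-35 + \frac{1}{3} + 18\right) \frac{1}{6} + 1 \left(- \frac{1}{3}\right)\right) = - 920014 \left(\left(- \frac{50}{3}\right) \frac{1}{6} - \frac{1}{3}\right) = - 920014 \left(- \frac{25}{9} - \frac{1}{3}\right) = \left(-920014\right) \left(- \frac{28}{9}\right) = \frac{25760392}{9}$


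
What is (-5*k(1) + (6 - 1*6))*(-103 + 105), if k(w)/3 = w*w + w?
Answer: -60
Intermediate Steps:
k(w) = 3*w + 3*w² (k(w) = 3*(w*w + w) = 3*(w² + w) = 3*(w + w²) = 3*w + 3*w²)
(-5*k(1) + (6 - 1*6))*(-103 + 105) = (-15*(1 + 1) + (6 - 1*6))*(-103 + 105) = (-15*2 + (6 - 6))*2 = (-5*6 + 0)*2 = (-30 + 0)*2 = -30*2 = -60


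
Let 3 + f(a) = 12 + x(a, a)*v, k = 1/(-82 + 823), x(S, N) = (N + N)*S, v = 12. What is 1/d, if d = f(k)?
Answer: 183027/1647251 ≈ 0.11111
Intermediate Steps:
x(S, N) = 2*N*S (x(S, N) = (2*N)*S = 2*N*S)
k = 1/741 ≈ 0.0013495
f(a) = 9 + 24*a² (f(a) = -3 + (12 + (2*a*a)*12) = -3 + (12 + (2*a²)*12) = -3 + (12 + 24*a²) = 9 + 24*a²)
d = 1647251/183027 (d = 9 + 24*(1/741)² = 9 + 24*(1/549081) = 9 + 8/183027 = 1647251/183027 ≈ 9.0000)
1/d = 1/(1647251/183027) = 183027/1647251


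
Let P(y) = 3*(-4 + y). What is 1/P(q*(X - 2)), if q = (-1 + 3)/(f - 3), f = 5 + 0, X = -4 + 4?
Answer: -1/18 ≈ -0.055556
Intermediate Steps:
X = 0
f = 5
q = 1 (q = (-1 + 3)/(5 - 3) = 2/2 = 2*(½) = 1)
P(y) = -12 + 3*y
1/P(q*(X - 2)) = 1/(-12 + 3*(1*(0 - 2))) = 1/(-12 + 3*(1*(-2))) = 1/(-12 + 3*(-2)) = 1/(-12 - 6) = 1/(-18) = -1/18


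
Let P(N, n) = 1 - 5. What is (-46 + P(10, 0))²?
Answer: 2500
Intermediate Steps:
P(N, n) = -4
(-46 + P(10, 0))² = (-46 - 4)² = (-50)² = 2500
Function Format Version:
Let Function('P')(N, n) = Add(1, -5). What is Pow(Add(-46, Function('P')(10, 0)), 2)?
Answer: 2500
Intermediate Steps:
Function('P')(N, n) = -4
Pow(Add(-46, Function('P')(10, 0)), 2) = Pow(Add(-46, -4), 2) = Pow(-50, 2) = 2500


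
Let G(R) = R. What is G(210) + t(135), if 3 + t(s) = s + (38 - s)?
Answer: 245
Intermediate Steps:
t(s) = 35 (t(s) = -3 + (s + (38 - s)) = -3 + 38 = 35)
G(210) + t(135) = 210 + 35 = 245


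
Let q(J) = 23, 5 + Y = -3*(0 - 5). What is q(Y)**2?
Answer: 529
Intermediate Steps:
Y = 10 (Y = -5 - 3*(0 - 5) = -5 - 3*(-5) = -5 + 15 = 10)
q(Y)**2 = 23**2 = 529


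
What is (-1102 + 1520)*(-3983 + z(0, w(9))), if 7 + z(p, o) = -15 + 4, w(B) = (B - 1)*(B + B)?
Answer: -1672418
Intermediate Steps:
w(B) = 2*B*(-1 + B) (w(B) = (-1 + B)*(2*B) = 2*B*(-1 + B))
z(p, o) = -18 (z(p, o) = -7 + (-15 + 4) = -7 - 11 = -18)
(-1102 + 1520)*(-3983 + z(0, w(9))) = (-1102 + 1520)*(-3983 - 18) = 418*(-4001) = -1672418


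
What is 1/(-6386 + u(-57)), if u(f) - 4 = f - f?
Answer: -1/6382 ≈ -0.00015669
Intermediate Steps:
u(f) = 4 (u(f) = 4 + (f - f) = 4 + 0 = 4)
1/(-6386 + u(-57)) = 1/(-6386 + 4) = 1/(-6382) = -1/6382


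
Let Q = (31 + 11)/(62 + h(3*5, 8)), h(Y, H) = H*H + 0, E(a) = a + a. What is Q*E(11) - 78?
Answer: -212/3 ≈ -70.667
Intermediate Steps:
E(a) = 2*a
h(Y, H) = H² (h(Y, H) = H² + 0 = H²)
Q = ⅓ (Q = (31 + 11)/(62 + 8²) = 42/(62 + 64) = 42/126 = 42*(1/126) = ⅓ ≈ 0.33333)
Q*E(11) - 78 = (2*11)/3 - 78 = (⅓)*22 - 78 = 22/3 - 78 = -212/3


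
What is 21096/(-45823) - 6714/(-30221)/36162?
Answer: -1280805219965/2782097117947 ≈ -0.46037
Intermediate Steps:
21096/(-45823) - 6714/(-30221)/36162 = 21096*(-1/45823) - 6714*(-1/30221)*(1/36162) = -21096/45823 + (6714/30221)*(1/36162) = -21096/45823 + 373/60713989 = -1280805219965/2782097117947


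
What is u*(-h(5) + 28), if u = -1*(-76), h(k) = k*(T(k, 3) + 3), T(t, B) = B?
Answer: -152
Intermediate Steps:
h(k) = 6*k (h(k) = k*(3 + 3) = k*6 = 6*k)
u = 76
u*(-h(5) + 28) = 76*(-6*5 + 28) = 76*(-1*30 + 28) = 76*(-30 + 28) = 76*(-2) = -152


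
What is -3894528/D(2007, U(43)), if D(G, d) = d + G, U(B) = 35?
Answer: -1947264/1021 ≈ -1907.2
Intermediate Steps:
D(G, d) = G + d
-3894528/D(2007, U(43)) = -3894528/(2007 + 35) = -3894528/2042 = -3894528*1/2042 = -1947264/1021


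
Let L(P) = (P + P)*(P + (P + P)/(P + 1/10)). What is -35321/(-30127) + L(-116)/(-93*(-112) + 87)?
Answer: 1353437662153/366735278079 ≈ 3.6905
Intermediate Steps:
L(P) = 2*P*(P + 2*P/(1/10 + P)) (L(P) = (2*P)*(P + (2*P)/(P + 1/10)) = (2*P)*(P + (2*P)/(1/10 + P)) = (2*P)*(P + 2*P/(1/10 + P)) = 2*P*(P + 2*P/(1/10 + P)))
-35321/(-30127) + L(-116)/(-93*(-112) + 87) = -35321/(-30127) + ((-116)**2*(42 + 20*(-116))/(1 + 10*(-116)))/(-93*(-112) + 87) = -35321*(-1/30127) + (13456*(42 - 2320)/(1 - 1160))/(10416 + 87) = 35321/30127 + (13456*(-2278)/(-1159))/10503 = 35321/30127 + (13456*(-1/1159)*(-2278))*(1/10503) = 35321/30127 + (30652768/1159)*(1/10503) = 35321/30127 + 30652768/12172977 = 1353437662153/366735278079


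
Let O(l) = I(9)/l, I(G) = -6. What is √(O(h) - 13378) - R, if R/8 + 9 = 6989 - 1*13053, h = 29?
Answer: 48584 + 8*I*√175798/29 ≈ 48584.0 + 115.66*I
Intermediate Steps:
O(l) = -6/l
R = -48584 (R = -72 + 8*(6989 - 1*13053) = -72 + 8*(6989 - 13053) = -72 + 8*(-6064) = -72 - 48512 = -48584)
√(O(h) - 13378) - R = √(-6/29 - 13378) - 1*(-48584) = √(-6*1/29 - 13378) + 48584 = √(-6/29 - 13378) + 48584 = √(-387968/29) + 48584 = 8*I*√175798/29 + 48584 = 48584 + 8*I*√175798/29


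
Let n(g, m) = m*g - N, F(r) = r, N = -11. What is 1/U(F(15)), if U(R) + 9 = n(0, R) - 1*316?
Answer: -1/314 ≈ -0.0031847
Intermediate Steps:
n(g, m) = 11 + g*m (n(g, m) = m*g - 1*(-11) = g*m + 11 = 11 + g*m)
U(R) = -314 (U(R) = -9 + ((11 + 0*R) - 1*316) = -9 + ((11 + 0) - 316) = -9 + (11 - 316) = -9 - 305 = -314)
1/U(F(15)) = 1/(-314) = -1/314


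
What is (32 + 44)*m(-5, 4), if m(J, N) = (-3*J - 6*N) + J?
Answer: -1064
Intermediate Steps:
m(J, N) = -6*N - 2*J (m(J, N) = (-6*N - 3*J) + J = -6*N - 2*J)
(32 + 44)*m(-5, 4) = (32 + 44)*(-6*4 - 2*(-5)) = 76*(-24 + 10) = 76*(-14) = -1064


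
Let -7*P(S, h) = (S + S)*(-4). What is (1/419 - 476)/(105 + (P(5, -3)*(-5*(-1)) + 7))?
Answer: -465367/137432 ≈ -3.3862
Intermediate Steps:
P(S, h) = 8*S/7 (P(S, h) = -(S + S)*(-4)/7 = -2*S*(-4)/7 = -(-8)*S/7 = 8*S/7)
(1/419 - 476)/(105 + (P(5, -3)*(-5*(-1)) + 7)) = (1/419 - 476)/(105 + (((8/7)*5)*(-5*(-1)) + 7)) = (1/419 - 476)/(105 + ((40/7)*5 + 7)) = -199443/(419*(105 + (200/7 + 7))) = -199443/(419*(105 + 249/7)) = -199443/(419*984/7) = -199443/419*7/984 = -465367/137432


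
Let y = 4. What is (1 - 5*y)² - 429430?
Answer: -429069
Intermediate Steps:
(1 - 5*y)² - 429430 = (1 - 5*4)² - 429430 = (1 - 20)² - 429430 = (-19)² - 429430 = 361 - 429430 = -429069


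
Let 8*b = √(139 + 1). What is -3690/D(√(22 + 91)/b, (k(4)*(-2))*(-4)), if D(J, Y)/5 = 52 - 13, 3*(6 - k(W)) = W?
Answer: -246/13 ≈ -18.923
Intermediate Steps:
k(W) = 6 - W/3
b = √35/4 (b = √(139 + 1)/8 = √140/8 = (2*√35)/8 = √35/4 ≈ 1.4790)
D(J, Y) = 195 (D(J, Y) = 5*(52 - 13) = 5*39 = 195)
-3690/D(√(22 + 91)/b, (k(4)*(-2))*(-4)) = -3690/195 = -3690*1/195 = -246/13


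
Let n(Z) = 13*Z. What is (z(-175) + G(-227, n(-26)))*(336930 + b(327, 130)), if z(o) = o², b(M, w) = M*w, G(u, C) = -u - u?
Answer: 11792615760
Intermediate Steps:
G(u, C) = -2*u
(z(-175) + G(-227, n(-26)))*(336930 + b(327, 130)) = ((-175)² - 2*(-227))*(336930 + 327*130) = (30625 + 454)*(336930 + 42510) = 31079*379440 = 11792615760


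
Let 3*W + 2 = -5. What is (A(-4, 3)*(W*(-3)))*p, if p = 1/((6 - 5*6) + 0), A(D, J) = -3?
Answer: 7/8 ≈ 0.87500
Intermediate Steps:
W = -7/3 (W = -⅔ + (⅓)*(-5) = -⅔ - 5/3 = -7/3 ≈ -2.3333)
p = -1/24 (p = 1/((6 - 30) + 0) = 1/(-24 + 0) = 1/(-24) = -1/24 ≈ -0.041667)
(A(-4, 3)*(W*(-3)))*p = -(-7)*(-3)*(-1/24) = -3*7*(-1/24) = -21*(-1/24) = 7/8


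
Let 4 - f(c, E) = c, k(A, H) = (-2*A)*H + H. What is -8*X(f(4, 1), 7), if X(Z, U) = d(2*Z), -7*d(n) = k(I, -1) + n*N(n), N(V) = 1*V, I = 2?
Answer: 24/7 ≈ 3.4286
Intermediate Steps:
k(A, H) = H - 2*A*H (k(A, H) = -2*A*H + H = H - 2*A*H)
f(c, E) = 4 - c
N(V) = V
d(n) = -3/7 - n²/7 (d(n) = -(-(1 - 2*2) + n*n)/7 = -(-(1 - 4) + n²)/7 = -(-1*(-3) + n²)/7 = -(3 + n²)/7 = -3/7 - n²/7)
X(Z, U) = -3/7 - 4*Z²/7
-8*X(f(4, 1), 7) = -8*(-3/7 - 4*(4 - 1*4)²/7) = -8*(-3/7 - 4*(4 - 4)²/7) = -8*(-3/7 - 4/7*0²) = -8*(-3/7 - 4/7*0) = -8*(-3/7 + 0) = -8*(-3/7) = 24/7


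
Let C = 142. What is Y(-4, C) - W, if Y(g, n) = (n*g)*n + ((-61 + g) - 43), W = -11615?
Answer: -69149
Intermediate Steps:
Y(g, n) = -104 + g + g*n² (Y(g, n) = (g*n)*n + (-104 + g) = g*n² + (-104 + g) = -104 + g + g*n²)
Y(-4, C) - W = (-104 - 4 - 4*142²) - 1*(-11615) = (-104 - 4 - 4*20164) + 11615 = (-104 - 4 - 80656) + 11615 = -80764 + 11615 = -69149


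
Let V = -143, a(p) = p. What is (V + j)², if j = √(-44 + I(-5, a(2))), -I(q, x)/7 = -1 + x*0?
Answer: (143 - I*√37)² ≈ 20412.0 - 1739.7*I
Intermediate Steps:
I(q, x) = 7 (I(q, x) = -7*(-1 + x*0) = -7*(-1 + 0) = -7*(-1) = 7)
j = I*√37 (j = √(-44 + 7) = √(-37) = I*√37 ≈ 6.0828*I)
(V + j)² = (-143 + I*√37)²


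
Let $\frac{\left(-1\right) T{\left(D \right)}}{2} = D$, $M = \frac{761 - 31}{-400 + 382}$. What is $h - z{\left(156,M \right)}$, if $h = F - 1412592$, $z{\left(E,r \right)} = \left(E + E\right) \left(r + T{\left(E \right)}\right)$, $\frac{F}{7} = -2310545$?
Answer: $- \frac{52429229}{3} \approx -1.7476 \cdot 10^{7}$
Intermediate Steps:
$M = - \frac{365}{9}$ ($M = \frac{730}{-18} = 730 \left(- \frac{1}{18}\right) = - \frac{365}{9} \approx -40.556$)
$F = -16173815$ ($F = 7 \left(-2310545\right) = -16173815$)
$T{\left(D \right)} = - 2 D$
$z{\left(E,r \right)} = 2 E \left(r - 2 E\right)$ ($z{\left(E,r \right)} = \left(E + E\right) \left(r - 2 E\right) = 2 E \left(r - 2 E\right)$)
$h = -17586407$ ($h = -16173815 - 1412592 = -17586407$)
$h - z{\left(156,M \right)} = -17586407 - 2 \cdot 156 \left(- \frac{365}{9} - 312\right) = -17586407 - 2 \cdot 156 \left(- \frac{3173}{9}\right) = -17586407 - - \frac{329992}{3} = -17586407 + \frac{329992}{3} = - \frac{52429229}{3}$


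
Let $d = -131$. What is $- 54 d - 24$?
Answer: $7050$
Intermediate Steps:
$- 54 d - 24 = \left(-54\right) \left(-131\right) - 24 = 7074 - 24 = 7050$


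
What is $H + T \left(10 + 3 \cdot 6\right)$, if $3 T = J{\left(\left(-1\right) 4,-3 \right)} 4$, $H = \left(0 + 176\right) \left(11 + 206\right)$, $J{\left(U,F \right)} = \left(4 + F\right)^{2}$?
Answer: $\frac{114688}{3} \approx 38229.0$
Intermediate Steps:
$H = 38192$ ($H = 176 \cdot 217 = 38192$)
$T = \frac{4}{3}$ ($T = \frac{\left(4 - 3\right)^{2} \cdot 4}{3} = \frac{1^{2} \cdot 4}{3} = \frac{1 \cdot 4}{3} = \frac{1}{3} \cdot 4 = \frac{4}{3} \approx 1.3333$)
$H + T \left(10 + 3 \cdot 6\right) = 38192 + \frac{4 \left(10 + 3 \cdot 6\right)}{3} = 38192 + \frac{4 \left(10 + 18\right)}{3} = 38192 + \frac{4}{3} \cdot 28 = 38192 + \frac{112}{3} = \frac{114688}{3}$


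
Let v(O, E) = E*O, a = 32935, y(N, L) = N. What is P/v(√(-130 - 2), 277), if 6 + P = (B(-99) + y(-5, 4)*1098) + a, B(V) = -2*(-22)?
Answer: -9161*I*√33/6094 ≈ -8.6357*I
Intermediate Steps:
B(V) = 44
P = 27483 (P = -6 + ((44 - 5*1098) + 32935) = -6 + ((44 - 5490) + 32935) = -6 + (-5446 + 32935) = -6 + 27489 = 27483)
P/v(√(-130 - 2), 277) = 27483/((277*√(-130 - 2))) = 27483/((277*√(-132))) = 27483/((277*(2*I*√33))) = 27483/((554*I*√33)) = 27483*(-I*√33/18282) = -9161*I*√33/6094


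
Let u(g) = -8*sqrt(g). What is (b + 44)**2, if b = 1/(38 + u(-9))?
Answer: 1976602537/1020100 + 266754*I/255025 ≈ 1937.7 + 1.046*I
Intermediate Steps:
b = (38 + 24*I)/2020 (b = 1/(38 - 24*I) = (38 + 24*I)/2020 ≈ 0.018812 + 0.011881*I)
(b + 44)**2 = ((19/1010 + 6*I/505) + 44)**2 = (44459/1010 + 6*I/505)**2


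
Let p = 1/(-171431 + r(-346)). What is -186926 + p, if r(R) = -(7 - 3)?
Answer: -32045658811/171435 ≈ -1.8693e+5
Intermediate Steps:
r(R) = -4 (r(R) = -1*4 = -4)
p = -1/171435 (p = 1/(-171431 - 4) = 1/(-171435) = -1/171435 ≈ -5.8331e-6)
-186926 + p = -186926 - 1/171435 = -32045658811/171435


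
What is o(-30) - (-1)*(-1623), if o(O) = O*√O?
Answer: -1623 - 30*I*√30 ≈ -1623.0 - 164.32*I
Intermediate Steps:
o(O) = O^(3/2)
o(-30) - (-1)*(-1623) = (-30)^(3/2) - (-1)*(-1623) = -30*I*√30 - 1*1623 = -30*I*√30 - 1623 = -1623 - 30*I*√30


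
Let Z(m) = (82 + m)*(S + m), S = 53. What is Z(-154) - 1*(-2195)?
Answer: 9467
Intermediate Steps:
Z(m) = (53 + m)*(82 + m) (Z(m) = (82 + m)*(53 + m) = (53 + m)*(82 + m))
Z(-154) - 1*(-2195) = (4346 + (-154)**2 + 135*(-154)) - 1*(-2195) = (4346 + 23716 - 20790) + 2195 = 7272 + 2195 = 9467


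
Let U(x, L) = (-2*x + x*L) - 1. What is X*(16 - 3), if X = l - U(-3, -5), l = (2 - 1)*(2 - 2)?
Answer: -260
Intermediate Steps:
l = 0 (l = 1*0 = 0)
U(x, L) = -1 - 2*x + L*x (U(x, L) = (-2*x + L*x) - 1 = -1 - 2*x + L*x)
X = -20 (X = 0 - (-1 - 2*(-3) - 5*(-3)) = 0 - (-1 + 6 + 15) = 0 - 1*20 = 0 - 20 = -20)
X*(16 - 3) = -20*(16 - 3) = -20*13 = -260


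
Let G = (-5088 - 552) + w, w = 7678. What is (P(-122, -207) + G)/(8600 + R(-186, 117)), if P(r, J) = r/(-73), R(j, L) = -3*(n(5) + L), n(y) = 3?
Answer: 9306/37595 ≈ 0.24753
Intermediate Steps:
R(j, L) = -9 - 3*L (R(j, L) = -3*(3 + L) = -9 - 3*L)
G = 2038 (G = (-5088 - 552) + 7678 = -5640 + 7678 = 2038)
P(r, J) = -r/73 (P(r, J) = r*(-1/73) = -r/73)
(P(-122, -207) + G)/(8600 + R(-186, 117)) = (-1/73*(-122) + 2038)/(8600 + (-9 - 3*117)) = (122/73 + 2038)/(8600 + (-9 - 351)) = 148896/(73*(8600 - 360)) = (148896/73)/8240 = (148896/73)*(1/8240) = 9306/37595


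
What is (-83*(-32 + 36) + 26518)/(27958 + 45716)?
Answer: 13093/36837 ≈ 0.35543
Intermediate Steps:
(-83*(-32 + 36) + 26518)/(27958 + 45716) = (-83*4 + 26518)/73674 = (-332 + 26518)*(1/73674) = 26186*(1/73674) = 13093/36837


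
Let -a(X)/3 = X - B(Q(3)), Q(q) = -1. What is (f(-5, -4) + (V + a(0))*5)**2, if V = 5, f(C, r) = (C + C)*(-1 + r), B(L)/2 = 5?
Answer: 50625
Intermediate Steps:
B(L) = 10 (B(L) = 2*5 = 10)
f(C, r) = 2*C*(-1 + r) (f(C, r) = (2*C)*(-1 + r) = 2*C*(-1 + r))
a(X) = 30 - 3*X (a(X) = -3*(X - 1*10) = -3*(X - 10) = -3*(-10 + X) = 30 - 3*X)
(f(-5, -4) + (V + a(0))*5)**2 = (2*(-5)*(-1 - 4) + (5 + (30 - 3*0))*5)**2 = (2*(-5)*(-5) + (5 + (30 + 0))*5)**2 = (50 + (5 + 30)*5)**2 = (50 + 35*5)**2 = (50 + 175)**2 = 225**2 = 50625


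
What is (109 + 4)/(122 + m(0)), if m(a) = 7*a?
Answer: 113/122 ≈ 0.92623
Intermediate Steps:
(109 + 4)/(122 + m(0)) = (109 + 4)/(122 + 7*0) = 113/(122 + 0) = 113/122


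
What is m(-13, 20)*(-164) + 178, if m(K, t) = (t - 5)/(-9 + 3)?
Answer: 588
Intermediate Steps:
m(K, t) = ⅚ - t/6 (m(K, t) = (-5 + t)/(-6) = (-5 + t)*(-⅙) = ⅚ - t/6)
m(-13, 20)*(-164) + 178 = (⅚ - ⅙*20)*(-164) + 178 = (⅚ - 10/3)*(-164) + 178 = -5/2*(-164) + 178 = 410 + 178 = 588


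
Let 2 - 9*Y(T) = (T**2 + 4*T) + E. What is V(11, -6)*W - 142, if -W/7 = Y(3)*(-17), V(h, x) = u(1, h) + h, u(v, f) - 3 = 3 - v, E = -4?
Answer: -9946/3 ≈ -3315.3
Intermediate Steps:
Y(T) = 2/3 - 4*T/9 - T**2/9 (Y(T) = 2/9 - ((T**2 + 4*T) - 4)/9 = 2/9 - (-4 + T**2 + 4*T)/9 = 2/9 + (4/9 - 4*T/9 - T**2/9) = 2/3 - 4*T/9 - T**2/9)
u(v, f) = 6 - v (u(v, f) = 3 + (3 - v) = 6 - v)
V(h, x) = 5 + h (V(h, x) = (6 - 1*1) + h = (6 - 1) + h = 5 + h)
W = -595/3 (W = -7*(2/3 - 4/9*3 - 1/9*3**2)*(-17) = -7*(2/3 - 4/3 - 1/9*9)*(-17) = -7*(2/3 - 4/3 - 1)*(-17) = -(-35)*(-17)/3 = -7*85/3 = -595/3 ≈ -198.33)
V(11, -6)*W - 142 = (5 + 11)*(-595/3) - 142 = 16*(-595/3) - 142 = -9520/3 - 142 = -9946/3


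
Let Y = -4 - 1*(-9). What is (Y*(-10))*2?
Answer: -100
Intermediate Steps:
Y = 5 (Y = -4 + 9 = 5)
(Y*(-10))*2 = (5*(-10))*2 = -50*2 = -100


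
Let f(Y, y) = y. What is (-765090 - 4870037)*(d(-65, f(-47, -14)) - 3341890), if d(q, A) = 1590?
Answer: 18823014718100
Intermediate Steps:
(-765090 - 4870037)*(d(-65, f(-47, -14)) - 3341890) = (-765090 - 4870037)*(1590 - 3341890) = -5635127*(-3340300) = 18823014718100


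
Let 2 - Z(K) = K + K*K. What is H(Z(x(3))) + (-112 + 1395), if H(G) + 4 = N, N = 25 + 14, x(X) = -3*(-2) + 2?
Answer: 1318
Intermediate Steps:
x(X) = 8 (x(X) = 6 + 2 = 8)
N = 39
Z(K) = 2 - K - K**2 (Z(K) = 2 - (K + K*K) = 2 - (K + K**2) = 2 + (-K - K**2) = 2 - K - K**2)
H(G) = 35 (H(G) = -4 + 39 = 35)
H(Z(x(3))) + (-112 + 1395) = 35 + (-112 + 1395) = 35 + 1283 = 1318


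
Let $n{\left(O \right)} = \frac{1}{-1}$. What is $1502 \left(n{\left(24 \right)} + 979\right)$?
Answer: $1468956$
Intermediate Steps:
$n{\left(O \right)} = -1$
$1502 \left(n{\left(24 \right)} + 979\right) = 1502 \left(-1 + 979\right) = 1502 \cdot 978 = 1468956$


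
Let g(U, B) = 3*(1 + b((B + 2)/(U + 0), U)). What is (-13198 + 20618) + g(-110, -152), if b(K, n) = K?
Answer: 81698/11 ≈ 7427.1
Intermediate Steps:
g(U, B) = 3 + 3*(2 + B)/U (g(U, B) = 3*(1 + (B + 2)/(U + 0)) = 3*(1 + (2 + B)/U) = 3 + 3*(2 + B)/U)
(-13198 + 20618) + g(-110, -152) = (-13198 + 20618) + 3*(2 - 152 - 110)/(-110) = 7420 + 3*(-1/110)*(-260) = 7420 + 78/11 = 81698/11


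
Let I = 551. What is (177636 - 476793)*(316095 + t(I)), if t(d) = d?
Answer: -94726867422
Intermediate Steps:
(177636 - 476793)*(316095 + t(I)) = (177636 - 476793)*(316095 + 551) = -299157*316646 = -94726867422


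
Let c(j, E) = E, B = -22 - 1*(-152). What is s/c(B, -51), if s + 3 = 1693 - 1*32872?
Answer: 10394/17 ≈ 611.41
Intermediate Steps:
B = 130 (B = -22 + 152 = 130)
s = -31182 (s = -3 + (1693 - 1*32872) = -3 + (1693 - 32872) = -3 - 31179 = -31182)
s/c(B, -51) = -31182/(-51) = -31182*(-1/51) = 10394/17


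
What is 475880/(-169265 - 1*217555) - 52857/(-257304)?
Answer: -1699994713/1658838888 ≈ -1.0248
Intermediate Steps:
475880/(-169265 - 1*217555) - 52857/(-257304) = 475880/(-169265 - 217555) - 52857*(-1/257304) = 475880/(-386820) + 17619/85768 = 475880*(-1/386820) + 17619/85768 = -23794/19341 + 17619/85768 = -1699994713/1658838888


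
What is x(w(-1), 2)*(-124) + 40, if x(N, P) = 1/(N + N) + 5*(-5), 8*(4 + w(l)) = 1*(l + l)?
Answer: 53628/17 ≈ 3154.6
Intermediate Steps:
w(l) = -4 + l/4 (w(l) = -4 + (1*(l + l))/8 = -4 + (1*(2*l))/8 = -4 + (2*l)/8 = -4 + l/4)
x(N, P) = -25 + 1/(2*N) (x(N, P) = 1/(2*N) - 25 = -25 + 1/(2*N))
x(w(-1), 2)*(-124) + 40 = (-25 + 1/(2*(-4 + (¼)*(-1))))*(-124) + 40 = (-25 + 1/(2*(-4 - ¼)))*(-124) + 40 = (-25 + 1/(2*(-17/4)))*(-124) + 40 = (-25 + (½)*(-4/17))*(-124) + 40 = (-25 - 2/17)*(-124) + 40 = -427/17*(-124) + 40 = 52948/17 + 40 = 53628/17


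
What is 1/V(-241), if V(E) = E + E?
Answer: -1/482 ≈ -0.0020747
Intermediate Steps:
V(E) = 2*E
1/V(-241) = 1/(2*(-241)) = 1/(-482) = -1/482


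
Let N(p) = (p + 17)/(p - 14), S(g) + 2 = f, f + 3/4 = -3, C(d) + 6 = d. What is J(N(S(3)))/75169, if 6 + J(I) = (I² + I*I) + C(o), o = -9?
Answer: -127011/469129729 ≈ -0.00027074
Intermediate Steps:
C(d) = -6 + d
f = -15/4 (f = -¾ - 3 = -15/4 ≈ -3.7500)
S(g) = -23/4 (S(g) = -2 - 15/4 = -23/4)
N(p) = (17 + p)/(-14 + p)
J(I) = -21 + 2*I² (J(I) = -6 + ((I² + I*I) + (-6 - 9)) = -6 + ((I² + I²) - 15) = -6 + (2*I² - 15) = -6 + (-15 + 2*I²) = -21 + 2*I²)
J(N(S(3)))/75169 = (-21 + 2*((17 - 23/4)/(-14 - 23/4))²)/75169 = (-21 + 2*((45/4)/(-79/4))²)*(1/75169) = (-21 + 2*(-4/79*45/4)²)*(1/75169) = (-21 + 2*(-45/79)²)*(1/75169) = (-21 + 2*(2025/6241))*(1/75169) = (-21 + 4050/6241)*(1/75169) = -127011/6241*1/75169 = -127011/469129729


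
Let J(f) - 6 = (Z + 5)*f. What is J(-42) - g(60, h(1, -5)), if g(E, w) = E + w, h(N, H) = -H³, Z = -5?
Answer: -179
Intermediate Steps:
J(f) = 6 (J(f) = 6 + (-5 + 5)*f = 6 + 0*f = 6 + 0 = 6)
J(-42) - g(60, h(1, -5)) = 6 - (60 - 1*(-5)³) = 6 - (60 - 1*(-125)) = 6 - (60 + 125) = 6 - 1*185 = 6 - 185 = -179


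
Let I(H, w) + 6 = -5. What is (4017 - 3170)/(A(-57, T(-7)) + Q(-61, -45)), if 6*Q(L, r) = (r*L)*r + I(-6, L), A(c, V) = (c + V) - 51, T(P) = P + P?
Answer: -2541/62134 ≈ -0.040895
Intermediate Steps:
T(P) = 2*P
I(H, w) = -11 (I(H, w) = -6 - 5 = -11)
A(c, V) = -51 + V + c (A(c, V) = (V + c) - 51 = -51 + V + c)
Q(L, r) = -11/6 + L*r²/6 (Q(L, r) = ((r*L)*r - 11)/6 = ((L*r)*r - 11)/6 = (L*r² - 11)/6 = (-11 + L*r²)/6 = -11/6 + L*r²/6)
(4017 - 3170)/(A(-57, T(-7)) + Q(-61, -45)) = (4017 - 3170)/((-51 + 2*(-7) - 57) + (-11/6 + (⅙)*(-61)*(-45)²)) = 847/((-51 - 14 - 57) + (-11/6 + (⅙)*(-61)*2025)) = 847/(-122 + (-11/6 - 41175/2)) = 847/(-122 - 61768/3) = 847/(-62134/3) = 847*(-3/62134) = -2541/62134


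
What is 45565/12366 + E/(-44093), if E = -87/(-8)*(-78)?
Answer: 4039174009/1090508076 ≈ 3.7039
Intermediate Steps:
E = -3393/4 (E = -87*(-1/8)*(-78) = (87/8)*(-78) = -3393/4 ≈ -848.25)
45565/12366 + E/(-44093) = 45565/12366 - 3393/4/(-44093) = 45565*(1/12366) - 3393/4*(-1/44093) = 45565/12366 + 3393/176372 = 4039174009/1090508076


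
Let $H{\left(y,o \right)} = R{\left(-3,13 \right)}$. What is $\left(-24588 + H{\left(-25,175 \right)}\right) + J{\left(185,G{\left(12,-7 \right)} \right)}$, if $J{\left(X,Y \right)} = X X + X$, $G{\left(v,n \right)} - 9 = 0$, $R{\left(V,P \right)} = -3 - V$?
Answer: $9822$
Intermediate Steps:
$H{\left(y,o \right)} = 0$ ($H{\left(y,o \right)} = -3 - -3 = -3 + 3 = 0$)
$G{\left(v,n \right)} = 9$ ($G{\left(v,n \right)} = 9 + 0 = 9$)
$J{\left(X,Y \right)} = X + X^{2}$ ($J{\left(X,Y \right)} = X^{2} + X = X + X^{2}$)
$\left(-24588 + H{\left(-25,175 \right)}\right) + J{\left(185,G{\left(12,-7 \right)} \right)} = \left(-24588 + 0\right) + 185 \left(1 + 185\right) = -24588 + 185 \cdot 186 = -24588 + 34410 = 9822$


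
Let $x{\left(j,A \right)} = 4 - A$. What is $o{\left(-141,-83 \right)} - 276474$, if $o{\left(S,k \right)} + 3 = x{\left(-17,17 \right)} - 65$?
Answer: $-276555$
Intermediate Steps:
$o{\left(S,k \right)} = -81$ ($o{\left(S,k \right)} = -3 + \left(\left(4 - 17\right) - 65\right) = -3 - 78 = -81$)
$o{\left(-141,-83 \right)} - 276474 = -81 - 276474 = -276555$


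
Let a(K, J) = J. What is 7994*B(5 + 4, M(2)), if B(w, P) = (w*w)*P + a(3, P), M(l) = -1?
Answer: -655508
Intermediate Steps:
B(w, P) = P + P*w**2 (B(w, P) = (w*w)*P + P = w**2*P + P = P*w**2 + P = P + P*w**2)
7994*B(5 + 4, M(2)) = 7994*(-(1 + (5 + 4)**2)) = 7994*(-(1 + 9**2)) = 7994*(-(1 + 81)) = 7994*(-1*82) = 7994*(-82) = -655508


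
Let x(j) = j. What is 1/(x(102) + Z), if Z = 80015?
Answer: 1/80117 ≈ 1.2482e-5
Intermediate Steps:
1/(x(102) + Z) = 1/(102 + 80015) = 1/80117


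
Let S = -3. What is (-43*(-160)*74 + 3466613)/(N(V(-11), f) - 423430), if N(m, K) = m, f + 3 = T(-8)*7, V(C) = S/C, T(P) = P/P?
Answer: -43733063/4657727 ≈ -9.3894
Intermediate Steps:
T(P) = 1
V(C) = -3/C
f = 4 (f = -3 + 1*7 = -3 + 7 = 4)
(-43*(-160)*74 + 3466613)/(N(V(-11), f) - 423430) = (-43*(-160)*74 + 3466613)/(-3/(-11) - 423430) = (6880*74 + 3466613)/(-3*(-1/11) - 423430) = (509120 + 3466613)/(3/11 - 423430) = 3975733/(-4657727/11) = 3975733*(-11/4657727) = -43733063/4657727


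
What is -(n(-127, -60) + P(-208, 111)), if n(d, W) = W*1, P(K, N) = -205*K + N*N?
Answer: -54901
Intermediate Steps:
P(K, N) = N² - 205*K (P(K, N) = -205*K + N² = N² - 205*K)
n(d, W) = W
-(n(-127, -60) + P(-208, 111)) = -(-60 + (111² - 205*(-208))) = -(-60 + (12321 + 42640)) = -(-60 + 54961) = -1*54901 = -54901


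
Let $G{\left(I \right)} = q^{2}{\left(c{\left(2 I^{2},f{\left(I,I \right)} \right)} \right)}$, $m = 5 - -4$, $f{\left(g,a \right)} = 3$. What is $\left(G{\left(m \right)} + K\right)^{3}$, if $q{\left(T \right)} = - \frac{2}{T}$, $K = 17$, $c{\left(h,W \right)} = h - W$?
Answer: $\frac{79385582559186541}{16157819263041} \approx 4913.1$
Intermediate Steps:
$m = 9$ ($m = 5 + 4 = 9$)
$G{\left(I \right)} = \frac{4}{\left(-3 + 2 I^{2}\right)^{2}}$ ($G{\left(I \right)} = \left(- \frac{2}{2 I^{2} - 3}\right)^{2} = \left(- \frac{2}{-3 + 2 I^{2}}\right)^{2} = \frac{4}{\left(-3 + 2 I^{2}\right)^{2}}$)
$\left(G{\left(m \right)} + K\right)^{3} = \left(\frac{4}{\left(-3 + 2 \cdot 9^{2}\right)^{2}} + 17\right)^{3} = \left(\frac{4}{\left(-3 + 2 \cdot 81\right)^{2}} + 17\right)^{3} = \left(\frac{4}{\left(-3 + 162\right)^{2}} + 17\right)^{3} = \left(\frac{4}{25281} + 17\right)^{3} = \left(\frac{429781}{25281}\right)^{3} = \frac{79385582559186541}{16157819263041}$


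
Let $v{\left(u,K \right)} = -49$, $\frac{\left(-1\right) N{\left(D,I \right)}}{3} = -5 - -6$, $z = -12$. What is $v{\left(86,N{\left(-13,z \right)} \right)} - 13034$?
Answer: $-13083$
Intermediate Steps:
$N{\left(D,I \right)} = -3$ ($N{\left(D,I \right)} = - 3 \left(-5 - -6\right) = - 3 \left(-5 + 6\right) = \left(-3\right) 1 = -3$)
$v{\left(86,N{\left(-13,z \right)} \right)} - 13034 = -49 - 13034 = -13083$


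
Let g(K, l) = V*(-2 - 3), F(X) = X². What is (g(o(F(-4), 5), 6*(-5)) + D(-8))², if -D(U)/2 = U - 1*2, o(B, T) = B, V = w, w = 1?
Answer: 225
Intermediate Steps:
V = 1
g(K, l) = -5 (g(K, l) = 1*(-2 - 3) = 1*(-5) = -5)
D(U) = 4 - 2*U (D(U) = -2*(U - 1*2) = -2*(U - 2) = -2*(-2 + U) = 4 - 2*U)
(g(o(F(-4), 5), 6*(-5)) + D(-8))² = (-5 + (4 - 2*(-8)))² = (-5 + (4 + 16))² = (-5 + 20)² = 15² = 225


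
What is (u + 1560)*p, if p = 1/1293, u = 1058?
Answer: 2618/1293 ≈ 2.0247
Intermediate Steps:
p = 1/1293 ≈ 0.00077340
(u + 1560)*p = (1058 + 1560)*(1/1293) = 2618*(1/1293) = 2618/1293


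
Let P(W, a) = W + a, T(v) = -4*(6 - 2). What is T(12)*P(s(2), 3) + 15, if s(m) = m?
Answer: -65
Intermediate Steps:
T(v) = -16 (T(v) = -4*4 = -16)
T(12)*P(s(2), 3) + 15 = -16*(2 + 3) + 15 = -16*5 + 15 = -80 + 15 = -65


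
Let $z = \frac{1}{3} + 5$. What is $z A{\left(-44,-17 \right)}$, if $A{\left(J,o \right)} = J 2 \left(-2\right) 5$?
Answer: $\frac{14080}{3} \approx 4693.3$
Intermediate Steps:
$A{\left(J,o \right)} = - 20 J$ ($A{\left(J,o \right)} = 2 J \left(-2\right) 5 = - 4 J 5 = - 20 J$)
$z = \frac{16}{3}$ ($z = \frac{1}{3} + 5 = \frac{16}{3} \approx 5.3333$)
$z A{\left(-44,-17 \right)} = \frac{16 \left(\left(-20\right) \left(-44\right)\right)}{3} = \frac{16}{3} \cdot 880 = \frac{14080}{3}$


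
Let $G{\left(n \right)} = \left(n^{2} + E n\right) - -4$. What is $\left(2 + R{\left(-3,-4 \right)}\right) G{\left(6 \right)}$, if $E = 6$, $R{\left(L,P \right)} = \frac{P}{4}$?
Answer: $76$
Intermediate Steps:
$R{\left(L,P \right)} = \frac{P}{4}$ ($R{\left(L,P \right)} = P \frac{1}{4} = \frac{P}{4}$)
$G{\left(n \right)} = 4 + n^{2} + 6 n$ ($G{\left(n \right)} = \left(n^{2} + 6 n\right) - -4 = \left(n^{2} + 6 n\right) + 4 = 4 + n^{2} + 6 n$)
$\left(2 + R{\left(-3,-4 \right)}\right) G{\left(6 \right)} = \left(2 + \frac{1}{4} \left(-4\right)\right) \left(4 + 6^{2} + 6 \cdot 6\right) = \left(2 - 1\right) \left(4 + 36 + 36\right) = 1 \cdot 76 = 76$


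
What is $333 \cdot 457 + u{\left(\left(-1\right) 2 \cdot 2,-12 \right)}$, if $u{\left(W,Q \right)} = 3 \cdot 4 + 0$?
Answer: $152193$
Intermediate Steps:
$u{\left(W,Q \right)} = 12$ ($u{\left(W,Q \right)} = 12 + 0 = 12$)
$333 \cdot 457 + u{\left(\left(-1\right) 2 \cdot 2,-12 \right)} = 333 \cdot 457 + 12 = 152181 + 12 = 152193$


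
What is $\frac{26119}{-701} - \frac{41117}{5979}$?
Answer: $- \frac{184988518}{4191279} \approx -44.137$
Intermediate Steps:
$\frac{26119}{-701} - \frac{41117}{5979} = 26119 \left(- \frac{1}{701}\right) - \frac{41117}{5979} = - \frac{26119}{701} - \frac{41117}{5979} = - \frac{184988518}{4191279}$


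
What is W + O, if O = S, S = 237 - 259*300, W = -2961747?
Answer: -3039210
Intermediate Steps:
S = -77463 (S = 237 - 77700 = -77463)
O = -77463
W + O = -2961747 - 77463 = -3039210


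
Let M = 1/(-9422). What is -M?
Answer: 1/9422 ≈ 0.00010613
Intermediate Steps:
M = -1/9422 ≈ -0.00010613
-M = -1*(-1/9422) = 1/9422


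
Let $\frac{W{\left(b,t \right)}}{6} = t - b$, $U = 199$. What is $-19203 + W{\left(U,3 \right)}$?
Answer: $-20379$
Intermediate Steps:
$W{\left(b,t \right)} = - 6 b + 6 t$ ($W{\left(b,t \right)} = 6 \left(t - b\right) = - 6 b + 6 t$)
$-19203 + W{\left(U,3 \right)} = -19203 + \left(\left(-6\right) 199 + 6 \cdot 3\right) = -19203 + \left(-1194 + 18\right) = -19203 - 1176 = -20379$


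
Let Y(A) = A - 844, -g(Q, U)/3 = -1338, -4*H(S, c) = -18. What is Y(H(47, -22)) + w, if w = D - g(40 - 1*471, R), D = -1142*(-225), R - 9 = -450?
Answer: 504193/2 ≈ 2.5210e+5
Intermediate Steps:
H(S, c) = 9/2 (H(S, c) = -¼*(-18) = 9/2)
R = -441 (R = 9 - 450 = -441)
g(Q, U) = 4014 (g(Q, U) = -3*(-1338) = 4014)
Y(A) = -844 + A
D = 256950
w = 252936 (w = 256950 - 1*4014 = 256950 - 4014 = 252936)
Y(H(47, -22)) + w = (-844 + 9/2) + 252936 = -1679/2 + 252936 = 504193/2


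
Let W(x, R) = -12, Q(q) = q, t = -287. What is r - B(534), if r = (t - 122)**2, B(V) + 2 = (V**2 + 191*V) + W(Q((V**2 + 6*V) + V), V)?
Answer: -219855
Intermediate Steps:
B(V) = -14 + V**2 + 191*V (B(V) = -2 + ((V**2 + 191*V) - 12) = -2 + (-12 + V**2 + 191*V) = -14 + V**2 + 191*V)
r = 167281 (r = (-287 - 122)**2 = (-409)**2 = 167281)
r - B(534) = 167281 - (-14 + 534**2 + 191*534) = 167281 - (-14 + 285156 + 101994) = 167281 - 1*387136 = 167281 - 387136 = -219855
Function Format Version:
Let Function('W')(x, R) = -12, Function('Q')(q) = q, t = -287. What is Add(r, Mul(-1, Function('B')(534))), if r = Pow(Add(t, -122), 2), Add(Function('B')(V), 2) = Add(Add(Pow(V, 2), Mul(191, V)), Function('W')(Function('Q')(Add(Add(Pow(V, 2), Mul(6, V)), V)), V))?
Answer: -219855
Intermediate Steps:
Function('B')(V) = Add(-14, Pow(V, 2), Mul(191, V)) (Function('B')(V) = Add(-2, Add(Add(Pow(V, 2), Mul(191, V)), -12)) = Add(-2, Add(-12, Pow(V, 2), Mul(191, V))) = Add(-14, Pow(V, 2), Mul(191, V)))
r = 167281 (r = Pow(Add(-287, -122), 2) = Pow(-409, 2) = 167281)
Add(r, Mul(-1, Function('B')(534))) = Add(167281, Mul(-1, Add(-14, Pow(534, 2), Mul(191, 534)))) = Add(167281, Mul(-1, Add(-14, 285156, 101994))) = Add(167281, Mul(-1, 387136)) = Add(167281, -387136) = -219855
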